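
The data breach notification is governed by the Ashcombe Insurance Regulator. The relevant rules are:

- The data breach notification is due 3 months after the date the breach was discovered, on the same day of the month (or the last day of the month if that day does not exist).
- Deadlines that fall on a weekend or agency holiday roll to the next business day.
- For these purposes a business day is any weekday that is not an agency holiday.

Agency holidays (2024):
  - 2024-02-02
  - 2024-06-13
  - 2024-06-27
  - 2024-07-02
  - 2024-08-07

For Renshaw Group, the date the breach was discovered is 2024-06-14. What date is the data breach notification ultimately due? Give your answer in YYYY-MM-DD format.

2024-09-16

3 months after 2024-06-14, on the same day of the month, is 2024-09-14.
2024-09-14 is a Saturday, so it moves to the next business day, 2024-09-16 (Monday).
The final due date is 2024-09-16.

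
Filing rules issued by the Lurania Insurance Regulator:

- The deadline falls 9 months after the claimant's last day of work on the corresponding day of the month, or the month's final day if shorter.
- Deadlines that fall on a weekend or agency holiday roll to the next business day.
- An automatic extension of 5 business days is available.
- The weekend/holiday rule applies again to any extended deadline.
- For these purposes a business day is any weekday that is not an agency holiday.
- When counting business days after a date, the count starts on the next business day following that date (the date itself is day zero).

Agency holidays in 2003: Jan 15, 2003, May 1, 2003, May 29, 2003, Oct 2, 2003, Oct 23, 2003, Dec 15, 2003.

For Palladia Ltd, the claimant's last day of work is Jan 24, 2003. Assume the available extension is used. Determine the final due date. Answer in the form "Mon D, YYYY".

9 months from Jan 24, 2003 is Oct 24, 2003.
Oct 24, 2003 falls on a Friday, which is a business day, so no adjustment is needed.
Applying the 5-business-day extension: 5 business days after Oct 24, 2003 is Oct 31, 2003.
Oct 31, 2003 falls on a Friday, which is a business day, so no adjustment is needed.
So the filing is due Oct 31, 2003.

Oct 31, 2003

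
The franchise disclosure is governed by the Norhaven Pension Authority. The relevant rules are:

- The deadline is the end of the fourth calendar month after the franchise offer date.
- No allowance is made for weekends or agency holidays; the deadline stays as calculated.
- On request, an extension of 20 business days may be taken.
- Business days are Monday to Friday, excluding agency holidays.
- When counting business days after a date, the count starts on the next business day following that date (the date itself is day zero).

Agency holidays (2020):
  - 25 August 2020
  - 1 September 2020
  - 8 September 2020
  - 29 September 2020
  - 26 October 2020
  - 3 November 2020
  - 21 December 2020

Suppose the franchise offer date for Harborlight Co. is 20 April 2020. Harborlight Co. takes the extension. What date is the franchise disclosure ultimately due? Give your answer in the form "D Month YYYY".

1 October 2020

The fourth month after 20 April 2020 is August 2020, whose last day is 31 August 2020.
31 August 2020 falls on a Monday. The rules make no weekend/holiday allowance, so it remains 31 August 2020.
Applying the 20-business-day extension: 20 business days after 31 August 2020 is 1 October 2020.
No adjustment is made for weekends or holidays, so 1 October 2020 stands.
Deadline: 1 October 2020.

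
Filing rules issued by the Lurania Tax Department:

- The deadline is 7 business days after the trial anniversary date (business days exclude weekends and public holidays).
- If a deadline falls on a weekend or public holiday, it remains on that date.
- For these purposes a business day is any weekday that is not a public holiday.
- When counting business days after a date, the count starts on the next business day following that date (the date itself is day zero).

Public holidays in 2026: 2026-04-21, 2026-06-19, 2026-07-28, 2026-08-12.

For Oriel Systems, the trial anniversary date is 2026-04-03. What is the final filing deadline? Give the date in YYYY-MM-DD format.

2026-04-14

Counting 7 business days after 2026-04-03 (skipping weekends and listed holidays) reaches 2026-04-14.
2026-04-14 is a Tuesday; no weekend or holiday adjustment applies.
Final deadline: 2026-04-14.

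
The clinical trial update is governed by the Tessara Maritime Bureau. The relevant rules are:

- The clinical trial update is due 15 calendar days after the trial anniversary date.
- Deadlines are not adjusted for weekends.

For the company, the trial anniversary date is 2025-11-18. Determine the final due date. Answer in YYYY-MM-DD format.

2025-12-03

Adding 15 calendar days to 2025-11-18 gives 2025-12-03.
2025-12-03 falls on a Wednesday. The rules make no weekend/holiday allowance, so it remains 2025-12-03.
Final deadline: 2025-12-03.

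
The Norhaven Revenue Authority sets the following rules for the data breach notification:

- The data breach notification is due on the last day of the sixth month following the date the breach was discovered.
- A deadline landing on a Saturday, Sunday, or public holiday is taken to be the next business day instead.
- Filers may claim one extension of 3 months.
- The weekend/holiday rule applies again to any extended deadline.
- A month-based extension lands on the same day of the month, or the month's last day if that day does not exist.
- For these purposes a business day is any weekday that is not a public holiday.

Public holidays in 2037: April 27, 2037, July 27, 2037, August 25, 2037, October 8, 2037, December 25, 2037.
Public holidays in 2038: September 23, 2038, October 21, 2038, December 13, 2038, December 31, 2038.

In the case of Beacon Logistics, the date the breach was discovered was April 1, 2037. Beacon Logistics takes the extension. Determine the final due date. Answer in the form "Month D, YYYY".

February 2, 2038

The sixth month after April 1, 2037 is October 2037, whose last day is October 31, 2037.
Because October 31, 2037 is a Saturday, the deadline becomes November 2, 2037 (Monday).
Applying the 3 months extension: 3 months after November 2, 2037 is February 2, 2038.
February 2, 2038 is a Tuesday and not a listed holiday, so it stands.
So the filing is due February 2, 2038.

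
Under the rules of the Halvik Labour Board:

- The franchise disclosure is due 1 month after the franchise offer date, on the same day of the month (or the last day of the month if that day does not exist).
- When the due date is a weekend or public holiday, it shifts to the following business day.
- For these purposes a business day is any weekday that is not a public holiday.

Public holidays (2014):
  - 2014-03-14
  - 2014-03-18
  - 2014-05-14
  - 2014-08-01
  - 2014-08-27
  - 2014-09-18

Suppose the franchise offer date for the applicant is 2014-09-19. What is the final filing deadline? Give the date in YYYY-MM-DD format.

1 month after 2014-09-19, on the same day of the month, is 2014-10-19.
2014-10-19 falls on a Sunday. Rolling to the next business day gives 2014-10-20, a Monday.
So the filing is due 2014-10-20.

2014-10-20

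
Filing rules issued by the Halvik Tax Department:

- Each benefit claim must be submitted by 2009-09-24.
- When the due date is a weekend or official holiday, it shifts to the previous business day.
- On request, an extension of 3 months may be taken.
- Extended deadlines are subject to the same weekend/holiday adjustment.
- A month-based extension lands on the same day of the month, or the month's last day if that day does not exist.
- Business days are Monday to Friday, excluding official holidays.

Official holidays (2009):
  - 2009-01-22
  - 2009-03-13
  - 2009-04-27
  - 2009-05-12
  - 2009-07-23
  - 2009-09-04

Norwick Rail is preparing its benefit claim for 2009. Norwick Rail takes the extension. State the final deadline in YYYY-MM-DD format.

2009-12-24

The statutory due date is 2009-09-24.
2009-09-24 is a Thursday and not a listed holiday, so it stands.
The 3 months extension carries 2009-09-24 to 2009-12-24.
Since 2009-12-24 is a Thursday and not a holiday, the date is unchanged.
So the filing is due 2009-12-24.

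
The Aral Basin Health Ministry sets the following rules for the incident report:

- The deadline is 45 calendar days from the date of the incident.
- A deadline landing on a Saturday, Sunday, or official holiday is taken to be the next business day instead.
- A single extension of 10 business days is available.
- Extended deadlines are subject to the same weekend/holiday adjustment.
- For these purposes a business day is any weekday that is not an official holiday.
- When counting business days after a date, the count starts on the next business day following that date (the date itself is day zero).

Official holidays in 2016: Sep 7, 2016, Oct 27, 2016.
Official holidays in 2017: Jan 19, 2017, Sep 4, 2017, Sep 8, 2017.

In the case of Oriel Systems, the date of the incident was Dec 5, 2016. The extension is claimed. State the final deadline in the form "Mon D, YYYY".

Feb 3, 2017

From Dec 5, 2016, 45 calendar days later is Jan 19, 2017.
Jan 19, 2017 is a listed holiday; the next business day is Jan 20, 2017 (Friday).
Counting 10 further business days from Jan 20, 2017 reaches Feb 3, 2017.
Feb 3, 2017 falls on a Friday, which is a business day, so no adjustment is needed.
Deadline: Feb 3, 2017.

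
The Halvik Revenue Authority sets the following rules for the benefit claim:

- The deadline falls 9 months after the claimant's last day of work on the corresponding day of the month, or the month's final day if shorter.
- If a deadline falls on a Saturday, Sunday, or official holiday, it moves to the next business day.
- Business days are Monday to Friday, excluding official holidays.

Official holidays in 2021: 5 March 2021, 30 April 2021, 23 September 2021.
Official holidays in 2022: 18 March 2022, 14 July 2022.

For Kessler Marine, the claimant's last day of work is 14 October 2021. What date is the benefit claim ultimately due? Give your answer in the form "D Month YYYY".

Moving 9 months forward from 14 October 2021 on the corresponding day gives 14 July 2022.
14 July 2022 falls on a listed holiday. Rolling to the next business day gives 15 July 2022, a Friday.
Deadline: 15 July 2022.

15 July 2022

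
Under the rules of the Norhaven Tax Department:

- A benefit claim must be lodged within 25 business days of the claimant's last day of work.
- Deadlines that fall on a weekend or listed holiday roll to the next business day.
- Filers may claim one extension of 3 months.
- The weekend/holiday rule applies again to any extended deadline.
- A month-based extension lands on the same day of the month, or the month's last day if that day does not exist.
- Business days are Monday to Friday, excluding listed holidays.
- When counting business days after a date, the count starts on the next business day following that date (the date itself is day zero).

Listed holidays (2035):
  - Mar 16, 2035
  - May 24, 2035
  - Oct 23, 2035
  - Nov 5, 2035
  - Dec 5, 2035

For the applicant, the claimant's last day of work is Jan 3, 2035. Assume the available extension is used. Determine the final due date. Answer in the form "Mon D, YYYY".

May 7, 2035

Starting the day after Jan 3, 2035 and counting 25 business days lands on Feb 7, 2035.
Feb 7, 2035 (Wednesday) is already a business day.
Add 3 months to Feb 7, 2035: May 7, 2035.
Since May 7, 2035 is a Monday and not a holiday, the date is unchanged.
Deadline: May 7, 2035.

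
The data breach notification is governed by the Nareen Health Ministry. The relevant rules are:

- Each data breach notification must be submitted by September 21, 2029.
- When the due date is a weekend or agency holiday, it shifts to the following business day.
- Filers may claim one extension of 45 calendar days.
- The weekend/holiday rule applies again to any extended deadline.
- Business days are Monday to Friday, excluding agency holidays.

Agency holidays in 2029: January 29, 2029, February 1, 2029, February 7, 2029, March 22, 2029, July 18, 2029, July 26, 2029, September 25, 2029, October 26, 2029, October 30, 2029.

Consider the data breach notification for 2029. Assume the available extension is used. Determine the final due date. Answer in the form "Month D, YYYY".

Start from the fixed due date, September 21, 2029.
Since September 21, 2029 is a Friday and not a holiday, the date is unchanged.
Add the 45 calendar-day extension to September 21, 2029: November 5, 2029.
November 5, 2029 (Monday) is already a business day.
Deadline: November 5, 2029.

November 5, 2029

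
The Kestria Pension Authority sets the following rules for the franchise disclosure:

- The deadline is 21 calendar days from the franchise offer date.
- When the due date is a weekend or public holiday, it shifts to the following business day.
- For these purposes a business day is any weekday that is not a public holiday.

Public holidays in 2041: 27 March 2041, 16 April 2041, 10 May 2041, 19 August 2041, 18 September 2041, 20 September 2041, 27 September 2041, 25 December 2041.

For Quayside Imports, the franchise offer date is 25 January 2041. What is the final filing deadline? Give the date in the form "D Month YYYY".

21 calendar days after 25 January 2041 is 15 February 2041.
Since 15 February 2041 is a Friday and not a holiday, the date is unchanged.
Final deadline: 15 February 2041.

15 February 2041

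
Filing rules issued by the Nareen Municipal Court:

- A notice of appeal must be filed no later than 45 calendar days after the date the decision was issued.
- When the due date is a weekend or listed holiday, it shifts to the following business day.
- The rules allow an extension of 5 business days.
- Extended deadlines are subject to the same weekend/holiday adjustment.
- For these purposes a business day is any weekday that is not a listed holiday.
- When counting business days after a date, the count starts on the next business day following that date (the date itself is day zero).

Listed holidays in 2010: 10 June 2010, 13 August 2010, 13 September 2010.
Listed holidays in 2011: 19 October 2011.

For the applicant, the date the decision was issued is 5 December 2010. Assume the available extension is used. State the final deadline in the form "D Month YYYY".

26 January 2011

Trigger date 5 December 2010 + 45 calendar days = 19 January 2011.
Since 19 January 2011 is a Wednesday and not a holiday, the date is unchanged.
The 5-business-day extension runs from 19 January 2011 to 26 January 2011.
26 January 2011 falls on a Wednesday, which is a business day, so no adjustment is needed.
Final deadline: 26 January 2011.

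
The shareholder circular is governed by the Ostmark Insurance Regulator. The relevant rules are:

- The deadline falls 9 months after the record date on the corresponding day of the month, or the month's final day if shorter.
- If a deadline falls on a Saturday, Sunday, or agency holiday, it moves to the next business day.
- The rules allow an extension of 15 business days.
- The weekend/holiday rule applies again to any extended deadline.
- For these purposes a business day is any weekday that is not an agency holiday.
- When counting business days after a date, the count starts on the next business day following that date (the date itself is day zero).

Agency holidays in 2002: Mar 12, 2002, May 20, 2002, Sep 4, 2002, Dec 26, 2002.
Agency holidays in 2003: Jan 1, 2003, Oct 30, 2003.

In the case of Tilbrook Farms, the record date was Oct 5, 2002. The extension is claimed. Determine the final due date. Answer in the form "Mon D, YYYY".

9 months from Oct 5, 2002 is Jul 5, 2003.
Jul 5, 2003 is a Saturday; the next business day is Jul 7, 2003 (Monday).
Applying the 15-business-day extension: 15 business days after Jul 7, 2003 is Jul 28, 2003.
Jul 28, 2003 is a Monday and not a listed holiday, so it stands.
The final due date is Jul 28, 2003.

Jul 28, 2003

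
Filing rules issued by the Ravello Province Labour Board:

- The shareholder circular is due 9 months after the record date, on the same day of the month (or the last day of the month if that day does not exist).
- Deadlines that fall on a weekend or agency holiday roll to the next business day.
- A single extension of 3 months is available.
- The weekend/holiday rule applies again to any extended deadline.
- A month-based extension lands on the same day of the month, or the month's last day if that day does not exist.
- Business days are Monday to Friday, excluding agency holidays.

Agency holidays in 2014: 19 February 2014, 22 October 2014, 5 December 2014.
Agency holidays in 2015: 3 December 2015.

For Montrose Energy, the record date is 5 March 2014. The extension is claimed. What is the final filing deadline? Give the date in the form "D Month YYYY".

9 months from 5 March 2014 is 5 December 2014.
5 December 2014 falls on a listed holiday. Rolling to the next business day gives 8 December 2014, a Monday.
Applying the 3 months extension: 3 months after 8 December 2014 is 8 March 2015.
8 March 2015 is a Sunday; the next business day is 9 March 2015 (Monday).
So the filing is due 9 March 2015.

9 March 2015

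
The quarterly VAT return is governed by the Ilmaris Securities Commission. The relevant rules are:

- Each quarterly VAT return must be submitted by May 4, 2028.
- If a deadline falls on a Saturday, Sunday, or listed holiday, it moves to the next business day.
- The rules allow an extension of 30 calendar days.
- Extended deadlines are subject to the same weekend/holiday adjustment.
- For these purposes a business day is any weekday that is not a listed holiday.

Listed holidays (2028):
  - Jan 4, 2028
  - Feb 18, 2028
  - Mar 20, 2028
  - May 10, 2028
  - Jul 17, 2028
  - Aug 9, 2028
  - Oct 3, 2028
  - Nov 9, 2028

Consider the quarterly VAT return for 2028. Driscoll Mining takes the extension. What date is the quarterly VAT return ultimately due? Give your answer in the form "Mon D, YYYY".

Start from the fixed due date, May 4, 2028.
Since May 4, 2028 is a Thursday and not a holiday, the date is unchanged.
Add the 30 calendar-day extension to May 4, 2028: Jun 3, 2028.
Because Jun 3, 2028 is a Saturday, the deadline becomes Jun 5, 2028 (Monday).
So the filing is due Jun 5, 2028.

Jun 5, 2028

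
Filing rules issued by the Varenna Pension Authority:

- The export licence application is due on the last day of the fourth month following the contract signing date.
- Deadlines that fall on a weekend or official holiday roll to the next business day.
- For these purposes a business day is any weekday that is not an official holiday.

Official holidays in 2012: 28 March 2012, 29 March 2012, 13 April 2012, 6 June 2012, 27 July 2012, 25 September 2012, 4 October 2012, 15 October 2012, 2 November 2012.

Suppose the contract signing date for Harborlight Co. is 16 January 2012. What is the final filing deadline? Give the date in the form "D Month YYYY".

The fourth month after 16 January 2012 is May 2012, whose last day is 31 May 2012.
31 May 2012 falls on a Thursday, which is a business day, so no adjustment is needed.
Final deadline: 31 May 2012.

31 May 2012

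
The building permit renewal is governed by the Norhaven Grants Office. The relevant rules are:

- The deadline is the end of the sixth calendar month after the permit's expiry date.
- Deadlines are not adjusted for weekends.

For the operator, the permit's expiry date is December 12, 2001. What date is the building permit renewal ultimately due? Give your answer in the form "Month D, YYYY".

The sixth month after December 12, 2001 is June 2002, whose last day is June 30, 2002.
June 30, 2002 is a Sunday; no weekend or holiday adjustment applies.
The final due date is June 30, 2002.

June 30, 2002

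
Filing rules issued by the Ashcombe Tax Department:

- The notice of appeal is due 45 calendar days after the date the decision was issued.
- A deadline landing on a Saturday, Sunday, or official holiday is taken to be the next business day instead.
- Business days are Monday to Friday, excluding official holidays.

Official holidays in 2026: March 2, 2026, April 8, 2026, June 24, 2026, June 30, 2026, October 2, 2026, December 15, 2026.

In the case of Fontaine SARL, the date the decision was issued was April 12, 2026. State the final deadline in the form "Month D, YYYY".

May 27, 2026

Adding 45 calendar days to April 12, 2026 gives May 27, 2026.
May 27, 2026 (Wednesday) is already a business day.
The final due date is May 27, 2026.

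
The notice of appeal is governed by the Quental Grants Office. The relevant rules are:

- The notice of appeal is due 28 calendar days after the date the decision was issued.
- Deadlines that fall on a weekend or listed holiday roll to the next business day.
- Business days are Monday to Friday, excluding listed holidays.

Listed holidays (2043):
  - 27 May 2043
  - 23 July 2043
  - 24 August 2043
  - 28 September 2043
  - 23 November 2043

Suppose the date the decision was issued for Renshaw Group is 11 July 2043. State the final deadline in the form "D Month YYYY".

10 August 2043

Trigger date 11 July 2043 + 28 calendar days = 8 August 2043.
8 August 2043 is a Saturday; the next business day is 10 August 2043 (Monday).
So the filing is due 10 August 2043.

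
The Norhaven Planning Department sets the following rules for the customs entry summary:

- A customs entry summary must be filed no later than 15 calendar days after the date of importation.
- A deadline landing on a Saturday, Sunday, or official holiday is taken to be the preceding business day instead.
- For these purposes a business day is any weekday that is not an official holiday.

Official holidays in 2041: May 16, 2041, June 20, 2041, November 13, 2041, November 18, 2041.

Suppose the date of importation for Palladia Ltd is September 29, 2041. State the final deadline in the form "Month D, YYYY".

October 14, 2041

Adding 15 calendar days to September 29, 2041 gives October 14, 2041.
October 14, 2041 is a Monday and not a listed holiday, so it stands.
Deadline: October 14, 2041.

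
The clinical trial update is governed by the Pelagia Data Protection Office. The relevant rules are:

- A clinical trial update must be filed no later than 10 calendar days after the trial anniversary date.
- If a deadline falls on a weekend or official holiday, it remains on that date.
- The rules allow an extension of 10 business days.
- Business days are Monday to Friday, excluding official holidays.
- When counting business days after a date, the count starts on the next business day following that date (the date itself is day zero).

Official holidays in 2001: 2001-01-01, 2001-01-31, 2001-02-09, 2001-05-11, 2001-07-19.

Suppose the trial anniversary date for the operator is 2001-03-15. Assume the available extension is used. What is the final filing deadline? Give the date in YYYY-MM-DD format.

2001-04-06

Trigger date 2001-03-15 + 10 calendar days = 2001-03-25.
No adjustment is made for weekends or holidays, so 2001-03-25 stands.
Applying the 10-business-day extension: 10 business days after 2001-03-25 is 2001-04-06.
No adjustment is made for weekends or holidays, so 2001-04-06 stands.
The final due date is 2001-04-06.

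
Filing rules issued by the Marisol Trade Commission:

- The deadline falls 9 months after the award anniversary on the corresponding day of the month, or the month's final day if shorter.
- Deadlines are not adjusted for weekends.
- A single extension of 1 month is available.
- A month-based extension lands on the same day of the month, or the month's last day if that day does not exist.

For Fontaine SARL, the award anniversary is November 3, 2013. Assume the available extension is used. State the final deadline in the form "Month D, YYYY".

September 3, 2014

9 months after November 3, 2013, on the same day of the month, is August 3, 2014.
August 3, 2014 is a Sunday; no weekend or holiday adjustment applies.
The 1 month extension carries August 3, 2014 to September 3, 2014.
September 3, 2014 falls on a Wednesday. The rules make no weekend/holiday allowance, so it remains September 3, 2014.
Final deadline: September 3, 2014.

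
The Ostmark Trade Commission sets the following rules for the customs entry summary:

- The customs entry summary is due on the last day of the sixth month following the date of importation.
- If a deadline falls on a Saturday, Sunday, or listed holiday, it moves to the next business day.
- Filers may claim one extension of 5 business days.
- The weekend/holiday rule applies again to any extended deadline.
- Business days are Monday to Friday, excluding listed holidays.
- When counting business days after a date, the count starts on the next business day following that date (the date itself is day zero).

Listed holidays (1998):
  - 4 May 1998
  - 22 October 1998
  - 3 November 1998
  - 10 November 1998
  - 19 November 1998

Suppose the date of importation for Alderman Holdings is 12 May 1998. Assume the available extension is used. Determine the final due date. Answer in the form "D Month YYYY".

6 months after 12 May 1998 is November 1998; that month ends on 30 November 1998.
30 November 1998 falls on a Monday, which is a business day, so no adjustment is needed.
Counting 5 further business days from 30 November 1998 reaches 7 December 1998.
7 December 1998 is a Monday and not a listed holiday, so it stands.
The final due date is 7 December 1998.

7 December 1998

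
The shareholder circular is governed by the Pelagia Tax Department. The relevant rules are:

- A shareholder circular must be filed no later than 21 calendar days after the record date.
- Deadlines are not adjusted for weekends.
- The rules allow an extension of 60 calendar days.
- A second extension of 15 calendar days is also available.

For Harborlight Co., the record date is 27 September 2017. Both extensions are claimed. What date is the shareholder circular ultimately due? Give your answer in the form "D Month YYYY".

21 calendar days after 27 September 2017 is 18 October 2017.
18 October 2017 falls on a Wednesday. The rules make no weekend/holiday allowance, so it remains 18 October 2017.
With the 60-day extension, 18 October 2017 becomes 17 December 2017.
17 December 2017 falls on a Sunday. The rules make no weekend/holiday allowance, so it remains 17 December 2017.
The 15-calendar-day extension moves the deadline from 17 December 2017 to 1 January 2018.
No adjustment is made for weekends or holidays, so 1 January 2018 stands.
So the filing is due 1 January 2018.

1 January 2018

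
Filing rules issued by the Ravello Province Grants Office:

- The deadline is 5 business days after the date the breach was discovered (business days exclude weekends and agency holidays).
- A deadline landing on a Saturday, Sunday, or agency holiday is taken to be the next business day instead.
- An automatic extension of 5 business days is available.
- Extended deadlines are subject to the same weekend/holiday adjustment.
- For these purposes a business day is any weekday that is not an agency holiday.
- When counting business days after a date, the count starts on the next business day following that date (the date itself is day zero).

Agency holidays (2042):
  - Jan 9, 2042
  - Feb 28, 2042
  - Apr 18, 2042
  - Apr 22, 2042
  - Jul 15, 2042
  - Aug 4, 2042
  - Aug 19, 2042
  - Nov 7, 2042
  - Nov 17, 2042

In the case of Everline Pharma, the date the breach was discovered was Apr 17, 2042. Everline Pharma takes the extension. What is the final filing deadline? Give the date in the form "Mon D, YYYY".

Starting the day after Apr 17, 2042 and counting 5 business days lands on Apr 28, 2042.
Apr 28, 2042 is a Monday and not a listed holiday, so it stands.
The 5-business-day extension runs from Apr 28, 2042 to May 5, 2042.
May 5, 2042 is a Monday and not a listed holiday, so it stands.
So the filing is due May 5, 2042.

May 5, 2042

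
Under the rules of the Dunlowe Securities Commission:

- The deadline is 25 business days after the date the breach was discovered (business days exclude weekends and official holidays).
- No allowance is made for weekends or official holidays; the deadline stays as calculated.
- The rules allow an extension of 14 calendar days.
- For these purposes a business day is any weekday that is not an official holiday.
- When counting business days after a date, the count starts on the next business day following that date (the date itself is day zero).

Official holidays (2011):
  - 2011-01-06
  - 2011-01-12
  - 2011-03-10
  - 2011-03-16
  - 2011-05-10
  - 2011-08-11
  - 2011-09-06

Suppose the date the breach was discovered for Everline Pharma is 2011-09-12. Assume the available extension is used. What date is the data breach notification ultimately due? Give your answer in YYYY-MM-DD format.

25 business days after 2011-09-12, excluding weekends and holidays, is 2011-10-17.
No adjustment is made for weekends or holidays, so 2011-10-17 stands.
The 14-calendar-day extension moves the deadline from 2011-10-17 to 2011-10-31.
2011-10-31 is a Monday; no weekend or holiday adjustment applies.
Deadline: 2011-10-31.

2011-10-31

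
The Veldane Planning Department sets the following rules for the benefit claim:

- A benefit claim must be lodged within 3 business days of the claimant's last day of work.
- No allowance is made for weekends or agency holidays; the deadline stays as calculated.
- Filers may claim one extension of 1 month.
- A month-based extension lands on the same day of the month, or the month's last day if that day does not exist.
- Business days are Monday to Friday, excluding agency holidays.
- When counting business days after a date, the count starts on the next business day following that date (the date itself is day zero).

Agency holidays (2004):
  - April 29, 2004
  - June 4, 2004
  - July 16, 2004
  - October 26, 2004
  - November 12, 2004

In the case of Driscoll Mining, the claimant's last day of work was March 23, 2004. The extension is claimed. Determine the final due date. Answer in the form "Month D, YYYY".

3 business days after March 23, 2004, excluding weekends and holidays, is March 26, 2004.
No adjustment is made for weekends or holidays, so March 26, 2004 stands.
Applying the 1 month extension: 1 month after March 26, 2004 is April 26, 2004.
April 26, 2004 is a Monday; no weekend or holiday adjustment applies.
Final deadline: April 26, 2004.

April 26, 2004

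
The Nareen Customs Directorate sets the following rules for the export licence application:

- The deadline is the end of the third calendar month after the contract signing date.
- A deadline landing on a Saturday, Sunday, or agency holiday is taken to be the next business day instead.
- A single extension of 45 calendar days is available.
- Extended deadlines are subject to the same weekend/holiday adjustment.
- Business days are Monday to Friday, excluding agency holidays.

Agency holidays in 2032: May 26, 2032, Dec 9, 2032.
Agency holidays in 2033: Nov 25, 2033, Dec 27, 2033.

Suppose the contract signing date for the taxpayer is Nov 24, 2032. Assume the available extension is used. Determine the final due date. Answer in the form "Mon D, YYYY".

Apr 14, 2033

3 months after Nov 24, 2032 is February 2033; that month ends on Feb 28, 2033.
Feb 28, 2033 (Monday) is already a business day.
With the 45-day extension, Feb 28, 2033 becomes Apr 14, 2033.
Apr 14, 2033 (Thursday) is already a business day.
Final deadline: Apr 14, 2033.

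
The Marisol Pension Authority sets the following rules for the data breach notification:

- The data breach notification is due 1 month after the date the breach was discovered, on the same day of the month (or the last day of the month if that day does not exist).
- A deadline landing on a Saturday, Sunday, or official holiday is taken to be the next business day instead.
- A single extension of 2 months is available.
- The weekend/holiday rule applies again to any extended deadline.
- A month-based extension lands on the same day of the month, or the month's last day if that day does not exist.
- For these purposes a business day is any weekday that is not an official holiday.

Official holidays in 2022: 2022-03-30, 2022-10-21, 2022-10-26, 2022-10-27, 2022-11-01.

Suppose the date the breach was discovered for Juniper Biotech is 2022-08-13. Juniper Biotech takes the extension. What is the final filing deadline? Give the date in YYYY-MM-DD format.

2022-11-14

1 month after 2022-08-13, on the same day of the month, is 2022-09-13.
Since 2022-09-13 is a Tuesday and not a holiday, the date is unchanged.
Add 2 months to 2022-09-13: 2022-11-13.
2022-11-13 falls on a Sunday. Rolling to the next business day gives 2022-11-14, a Monday.
Deadline: 2022-11-14.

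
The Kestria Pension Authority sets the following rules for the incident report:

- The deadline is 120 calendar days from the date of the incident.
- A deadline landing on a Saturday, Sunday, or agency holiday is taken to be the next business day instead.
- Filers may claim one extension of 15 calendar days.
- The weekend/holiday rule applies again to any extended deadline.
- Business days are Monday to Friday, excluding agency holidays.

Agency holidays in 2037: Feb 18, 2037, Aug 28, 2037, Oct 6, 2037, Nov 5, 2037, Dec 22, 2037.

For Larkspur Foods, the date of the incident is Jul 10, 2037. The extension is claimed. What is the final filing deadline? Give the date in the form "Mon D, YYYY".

Nov 24, 2037

Adding 120 calendar days to Jul 10, 2037 gives Nov 7, 2037.
Because Nov 7, 2037 is a Saturday, the deadline becomes Nov 9, 2037 (Monday).
Applying the 15-calendar-day extension: Nov 9, 2037 + 15 days = Nov 24, 2037.
Nov 24, 2037 (Tuesday) is already a business day.
The final due date is Nov 24, 2037.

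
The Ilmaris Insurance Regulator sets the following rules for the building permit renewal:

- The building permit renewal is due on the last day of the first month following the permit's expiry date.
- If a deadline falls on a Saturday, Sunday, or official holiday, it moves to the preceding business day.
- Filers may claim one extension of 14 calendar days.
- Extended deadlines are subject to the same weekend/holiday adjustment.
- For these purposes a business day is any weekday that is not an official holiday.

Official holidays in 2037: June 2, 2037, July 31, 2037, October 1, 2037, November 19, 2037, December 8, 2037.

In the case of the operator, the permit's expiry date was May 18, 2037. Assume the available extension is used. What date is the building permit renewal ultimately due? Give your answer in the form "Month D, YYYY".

The first month after May 18, 2037 is June 2037, whose last day is June 30, 2037.
June 30, 2037 falls on a Tuesday, which is a business day, so no adjustment is needed.
The 14-calendar-day extension moves the deadline from June 30, 2037 to July 14, 2037.
July 14, 2037 is a Tuesday and not a listed holiday, so it stands.
The final due date is July 14, 2037.

July 14, 2037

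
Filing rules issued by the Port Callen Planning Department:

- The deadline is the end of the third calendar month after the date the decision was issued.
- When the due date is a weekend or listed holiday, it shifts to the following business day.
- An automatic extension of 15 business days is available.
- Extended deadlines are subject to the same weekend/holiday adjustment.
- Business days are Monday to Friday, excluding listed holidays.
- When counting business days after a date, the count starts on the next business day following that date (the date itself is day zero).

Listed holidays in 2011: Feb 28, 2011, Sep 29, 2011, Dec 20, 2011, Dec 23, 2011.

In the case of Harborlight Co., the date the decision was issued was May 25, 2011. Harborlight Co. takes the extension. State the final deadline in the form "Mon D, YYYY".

3 months after May 25, 2011 falls in August 2011; the last day of that month is Aug 31, 2011.
Aug 31, 2011 is a Wednesday and not a listed holiday, so it stands.
Applying the 15-business-day extension: 15 business days after Aug 31, 2011 is Sep 21, 2011.
Sep 21, 2011 is a Wednesday and not a listed holiday, so it stands.
The final due date is Sep 21, 2011.

Sep 21, 2011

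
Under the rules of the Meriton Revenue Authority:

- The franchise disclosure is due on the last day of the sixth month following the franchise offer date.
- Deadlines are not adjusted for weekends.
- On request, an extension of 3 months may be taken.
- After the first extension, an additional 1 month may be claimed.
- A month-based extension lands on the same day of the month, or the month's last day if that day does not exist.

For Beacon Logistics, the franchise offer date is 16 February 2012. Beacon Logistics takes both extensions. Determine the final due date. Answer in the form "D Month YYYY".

6 months after 16 February 2012 falls in August 2012; the last day of that month is 31 August 2012.
31 August 2012 falls on a Friday. The rules make no weekend/holiday allowance, so it remains 31 August 2012.
Add 3 months to 31 August 2012: 30 November 2012 (day 31 does not exist in November, so the month's last day is used).
30 November 2012 falls on a Friday. The rules make no weekend/holiday allowance, so it remains 30 November 2012.
Add 1 month to 30 November 2012: 30 December 2012.
30 December 2012 is a Sunday; no weekend or holiday adjustment applies.
Deadline: 30 December 2012.

30 December 2012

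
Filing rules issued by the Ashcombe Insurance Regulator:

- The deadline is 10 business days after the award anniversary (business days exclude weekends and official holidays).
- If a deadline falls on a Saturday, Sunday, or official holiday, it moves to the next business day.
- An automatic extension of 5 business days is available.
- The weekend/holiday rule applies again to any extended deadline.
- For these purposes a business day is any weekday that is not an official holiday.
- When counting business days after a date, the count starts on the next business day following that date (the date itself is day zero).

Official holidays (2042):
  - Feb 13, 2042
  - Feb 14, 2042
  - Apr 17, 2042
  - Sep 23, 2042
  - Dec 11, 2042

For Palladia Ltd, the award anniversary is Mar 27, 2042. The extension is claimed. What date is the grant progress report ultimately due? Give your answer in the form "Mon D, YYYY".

Apr 18, 2042

Counting 10 business days after Mar 27, 2042 (skipping weekends and listed holidays) reaches Apr 10, 2042.
Apr 10, 2042 (Thursday) is already a business day.
The 5-business-day extension runs from Apr 10, 2042 to Apr 18, 2042.
Since Apr 18, 2042 is a Friday and not a holiday, the date is unchanged.
So the filing is due Apr 18, 2042.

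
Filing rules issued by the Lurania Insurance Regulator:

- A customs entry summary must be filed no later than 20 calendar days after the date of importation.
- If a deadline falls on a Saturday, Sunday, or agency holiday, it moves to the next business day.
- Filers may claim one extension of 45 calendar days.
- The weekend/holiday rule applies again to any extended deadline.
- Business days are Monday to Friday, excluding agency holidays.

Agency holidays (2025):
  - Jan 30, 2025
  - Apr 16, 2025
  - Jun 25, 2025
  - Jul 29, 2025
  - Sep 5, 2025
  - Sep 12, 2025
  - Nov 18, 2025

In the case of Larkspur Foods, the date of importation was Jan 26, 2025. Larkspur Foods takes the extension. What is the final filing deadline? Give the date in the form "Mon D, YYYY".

Apr 3, 2025

From Jan 26, 2025, 20 calendar days later is Feb 15, 2025.
Because Feb 15, 2025 is a Saturday, the deadline becomes Feb 17, 2025 (Monday).
With the 45-day extension, Feb 17, 2025 becomes Apr 3, 2025.
Apr 3, 2025 falls on a Thursday, which is a business day, so no adjustment is needed.
Deadline: Apr 3, 2025.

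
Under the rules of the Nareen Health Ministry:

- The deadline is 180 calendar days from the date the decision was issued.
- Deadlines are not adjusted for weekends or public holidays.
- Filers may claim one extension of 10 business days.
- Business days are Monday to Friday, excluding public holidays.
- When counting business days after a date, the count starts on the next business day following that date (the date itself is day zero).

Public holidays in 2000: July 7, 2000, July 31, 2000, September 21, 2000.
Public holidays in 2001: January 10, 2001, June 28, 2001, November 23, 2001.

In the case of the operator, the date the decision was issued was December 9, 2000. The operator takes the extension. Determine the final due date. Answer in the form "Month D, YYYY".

June 21, 2001

Trigger date December 9, 2000 + 180 calendar days = June 7, 2001.
No adjustment is made for weekends or holidays, so June 7, 2001 stands.
Counting 10 further business days from June 7, 2001 reaches June 21, 2001.
No adjustment is made for weekends or holidays, so June 21, 2001 stands.
Deadline: June 21, 2001.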